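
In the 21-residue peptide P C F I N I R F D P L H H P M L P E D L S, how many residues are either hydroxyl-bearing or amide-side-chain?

Hydroxyl-bearing: S, T, Y. Amide-side-chain: N, Q.
Hydroxyl-bearing residues here: S21 (1).
Amide-side-chain residues here: N5 (1).
The two groups share no amino acid, so total = 1 + 1 = 2.

2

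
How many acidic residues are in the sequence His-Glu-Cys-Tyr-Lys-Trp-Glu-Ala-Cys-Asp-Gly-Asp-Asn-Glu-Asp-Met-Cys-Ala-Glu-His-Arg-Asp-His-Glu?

The acidic residues are Asp (D) and Glu (E), whose side chains end in a carboxylate group.
Matching residues: Glu2, Glu7, Asp10, Asp12, Glu14, Asp15, Glu19, Asp22, Glu24.

9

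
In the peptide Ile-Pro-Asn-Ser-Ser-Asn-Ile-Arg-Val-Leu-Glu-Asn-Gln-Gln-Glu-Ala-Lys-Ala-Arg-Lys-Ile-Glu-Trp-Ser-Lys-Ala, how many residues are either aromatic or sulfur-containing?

Aromatic: F, W, Y. Sulfur-containing: C, M.
Aromatic residues here: Trp23 (1).
Sulfur-containing residues here: none (0).
The two groups share no amino acid, so total = 1 + 0 = 1.

1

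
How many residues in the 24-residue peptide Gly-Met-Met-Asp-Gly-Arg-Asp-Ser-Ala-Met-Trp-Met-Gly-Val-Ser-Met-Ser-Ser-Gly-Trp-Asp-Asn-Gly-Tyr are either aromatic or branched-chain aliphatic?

Aromatic: F, W, Y. Branched-chain aliphatic: I, L, V.
Aromatic residues here: Trp11, Trp20, Tyr24 (3).
Branched-chain aliphatic residues here: Val14 (1).
The two groups share no amino acid, so total = 3 + 1 = 4.

4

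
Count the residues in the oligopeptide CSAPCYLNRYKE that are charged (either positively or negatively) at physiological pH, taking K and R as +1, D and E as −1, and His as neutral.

Charged side chains at pH ~7.4: K, R (positive); D, E (negative).
Matching residues: R9, K11, E12.

3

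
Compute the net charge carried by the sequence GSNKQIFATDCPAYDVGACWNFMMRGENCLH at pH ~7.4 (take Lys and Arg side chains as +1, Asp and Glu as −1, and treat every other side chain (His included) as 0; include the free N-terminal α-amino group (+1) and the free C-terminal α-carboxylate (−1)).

-1

Positive (K, R): K4, R25 → +2.
Negative (D, E): D10, D15, E27 → −3.
The N-terminus (+1) and C-terminus (−1) cancel.
Net charge = (+2) + (−3) = −1.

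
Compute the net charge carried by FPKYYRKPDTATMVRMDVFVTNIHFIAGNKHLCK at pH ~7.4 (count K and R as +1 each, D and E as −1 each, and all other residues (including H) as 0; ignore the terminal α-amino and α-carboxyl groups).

+4

Positive (K, R): K3, R6, K7, R15, K30, K34 → +6.
Negative (D, E): D9, D17 → −2.
Net charge = (+6) + (−2) = +4.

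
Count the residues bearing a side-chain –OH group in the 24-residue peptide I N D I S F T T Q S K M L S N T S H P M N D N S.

8

Serine (S), threonine (T), and tyrosine (Y) each carry a hydroxyl group on the side chain.
Matching residues: S5, T7, T8, S10, S14, T16, S17, S24.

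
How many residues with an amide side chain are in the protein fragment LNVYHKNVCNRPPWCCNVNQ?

Only N (asparagine) and Q (glutamine) carry a side-chain carboxamide.
Matching residues: N2, N7, N10, N17, N19, Q20.

6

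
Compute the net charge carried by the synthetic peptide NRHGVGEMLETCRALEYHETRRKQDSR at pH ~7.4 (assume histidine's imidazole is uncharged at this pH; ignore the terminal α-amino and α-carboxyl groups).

The side chains ionized at physiological pH are Lys/Arg (+1) and Asp/Glu (−1); with His treated as neutral, nothing else contributes.
Positive (K, R): R2, R13, R21, R22, K23, R27 → +6.
Negative (D, E): E7, E10, E16, E19, D25 → −5.
Net charge = (+6) + (−5) = +1.

+1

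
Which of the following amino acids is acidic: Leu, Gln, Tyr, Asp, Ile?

Asp

Aspartate (D) and glutamate (E) have carboxylic-acid side chains and are the acidic amino acids.
Of the listed options, only Asp belongs to this group.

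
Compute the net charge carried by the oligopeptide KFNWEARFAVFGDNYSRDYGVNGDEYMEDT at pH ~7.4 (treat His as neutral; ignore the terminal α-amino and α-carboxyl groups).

-4

At pH ~7.4 the Lys and Arg side chains are protonated (+1), the Asp and Glu side chains are deprotonated (−1), and with His taken as neutral all other side chains carry no charge.
Positive (K, R): K1, R7, R17 → +3.
Negative (D, E): E5, D13, D18, D24, E25, E28, D29 → −7.
Net charge = (+3) + (−7) = −4.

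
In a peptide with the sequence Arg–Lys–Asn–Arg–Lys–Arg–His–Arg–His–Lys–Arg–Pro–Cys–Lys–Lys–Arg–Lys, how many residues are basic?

14

Lysine (K), arginine (R), and histidine (H) have basic, nitrogen-containing side chains.
Matching residues: Arg1, Lys2, Arg4, Lys5, Arg6, His7, Arg8, His9, Lys10, Arg11, Lys14, Lys15, Arg16, Lys17.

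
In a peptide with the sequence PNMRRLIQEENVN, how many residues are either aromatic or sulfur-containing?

1

Aromatic: F, W, Y. Sulfur-containing: C, M.
Aromatic residues here: none (0).
Sulfur-containing residues here: M3 (1).
The two groups share no amino acid, so total = 0 + 1 = 1.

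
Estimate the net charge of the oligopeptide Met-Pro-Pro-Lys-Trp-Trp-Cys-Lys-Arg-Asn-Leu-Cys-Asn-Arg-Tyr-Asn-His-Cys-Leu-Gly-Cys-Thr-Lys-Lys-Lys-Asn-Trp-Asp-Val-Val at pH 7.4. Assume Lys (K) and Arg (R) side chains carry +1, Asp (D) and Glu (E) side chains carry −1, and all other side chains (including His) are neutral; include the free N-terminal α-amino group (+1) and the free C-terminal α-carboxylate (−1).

+6

Positive (K, R): Lys4, Lys8, Arg9, Arg14, Lys23, Lys24, Lys25 → +7.
Negative (D, E): Asp28 → −1.
The N-terminus (+1) and C-terminus (−1) cancel.
Net charge = (+7) + (−1) = +6.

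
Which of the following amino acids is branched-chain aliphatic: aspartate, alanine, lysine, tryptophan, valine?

V, L, and I make up the branched-chain aliphatic group.
Of the listed options, only valine belongs to this group.

valine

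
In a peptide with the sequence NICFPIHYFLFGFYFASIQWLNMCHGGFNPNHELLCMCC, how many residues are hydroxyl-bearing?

3

Serine (S), threonine (T), and tyrosine (Y) each carry a hydroxyl group on the side chain.
Matching residues: Y8, Y14, S17.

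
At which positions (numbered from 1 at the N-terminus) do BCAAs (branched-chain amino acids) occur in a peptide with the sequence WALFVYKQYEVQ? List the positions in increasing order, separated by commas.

3, 5, 11

Valine (V), leucine (L), and isoleucine (I) are the branched-chain amino acids.
Matching residues: L3, V5, V11.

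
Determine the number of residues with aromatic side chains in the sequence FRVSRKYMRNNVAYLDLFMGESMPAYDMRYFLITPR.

7

Phenylalanine (F), tryptophan (W), and tyrosine (Y) have aromatic ring side chains.
Matching residues: F1, Y7, Y14, F18, Y26, Y30, F31.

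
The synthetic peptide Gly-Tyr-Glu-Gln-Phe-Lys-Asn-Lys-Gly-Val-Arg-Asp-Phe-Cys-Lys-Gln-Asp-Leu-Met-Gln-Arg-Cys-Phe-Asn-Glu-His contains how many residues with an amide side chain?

Only N (asparagine) and Q (glutamine) carry a side-chain carboxamide.
Matching residues: Gln4, Asn7, Gln16, Gln20, Asn24.

5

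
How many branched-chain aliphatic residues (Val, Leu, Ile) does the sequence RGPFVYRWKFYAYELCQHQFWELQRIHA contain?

Matching residues: V5, L15, L23, I26.

4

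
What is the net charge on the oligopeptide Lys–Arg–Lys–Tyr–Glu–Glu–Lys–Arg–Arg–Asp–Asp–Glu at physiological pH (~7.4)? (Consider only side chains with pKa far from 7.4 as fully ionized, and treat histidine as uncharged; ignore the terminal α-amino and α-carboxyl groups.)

+1

Near pH 7.4, K and R contribute +1 each, D and E contribute −1 each, and every other side chain (His included, as stated) is uncharged.
Positive (K, R): Lys1, Arg2, Lys3, Lys7, Arg8, Arg9 → +6.
Negative (D, E): Glu5, Glu6, Asp10, Asp11, Glu12 → −5.
Net charge = (+6) + (−5) = +1.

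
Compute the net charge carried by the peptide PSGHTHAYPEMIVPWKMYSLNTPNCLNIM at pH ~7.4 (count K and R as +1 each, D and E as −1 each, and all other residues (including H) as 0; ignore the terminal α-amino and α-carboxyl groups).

Positive (K, R): K16 → +1.
Negative (D, E): E10 → −1.
Net charge = (+1) + (−1) = 0.

0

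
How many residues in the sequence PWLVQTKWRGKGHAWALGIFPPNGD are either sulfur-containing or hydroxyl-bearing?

1

Sulfur-containing: C, M. Hydroxyl-bearing: S, T, Y.
Sulfur-containing residues here: none (0).
Hydroxyl-bearing residues here: T6 (1).
The two groups share no amino acid, so total = 0 + 1 = 1.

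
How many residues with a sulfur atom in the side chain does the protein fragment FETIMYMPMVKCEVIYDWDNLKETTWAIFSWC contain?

5

The sulfur-bearing residues are cysteine (–SH) and methionine (–S–CH₃).
Matching residues: M5, M7, M9, C12, C32.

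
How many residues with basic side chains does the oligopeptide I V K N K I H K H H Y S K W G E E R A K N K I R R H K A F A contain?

The basic amino acids are Lys (K), Arg (R), and His (H).
Matching residues: K3, K5, H7, K8, H9, H10, K13, R18, K20, K22, R24, R25, H26, K27.

14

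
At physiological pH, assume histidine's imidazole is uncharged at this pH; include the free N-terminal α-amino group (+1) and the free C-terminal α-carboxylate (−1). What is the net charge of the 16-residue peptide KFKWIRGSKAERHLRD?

At pH ~7.4 the Lys and Arg side chains are protonated (+1), the Asp and Glu side chains are deprotonated (−1), and with His taken as neutral all other side chains carry no charge.
Positive (K, R): K1, K3, R6, K9, R12, R15 → +6.
Negative (D, E): E11, D16 → −2.
The N-terminus (+1) and C-terminus (−1) cancel.
Net charge = (+6) + (−2) = +4.

+4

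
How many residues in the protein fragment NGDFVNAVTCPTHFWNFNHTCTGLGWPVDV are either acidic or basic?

Acidic: D, E. Basic: H, K, R.
Acidic residues here: D3, D29 (2).
Basic residues here: H13, H19 (2).
The two groups share no amino acid, so total = 2 + 2 = 4.

4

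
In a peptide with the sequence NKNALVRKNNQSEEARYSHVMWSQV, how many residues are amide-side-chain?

6

The amide-side-chain residues are Asn (N) and Gln (Q).
Matching residues: N1, N3, N9, N10, Q11, Q24.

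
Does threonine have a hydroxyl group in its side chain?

Yes

S, T, and Y are the three residues with a side-chain hydroxyl.
Threonine is in this group.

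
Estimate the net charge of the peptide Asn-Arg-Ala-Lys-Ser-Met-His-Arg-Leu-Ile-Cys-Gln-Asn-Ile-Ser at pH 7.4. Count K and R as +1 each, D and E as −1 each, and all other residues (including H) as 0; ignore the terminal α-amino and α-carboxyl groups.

+3

Positive (K, R): Arg2, Lys4, Arg8 → +3.
Negative (D, E): none → −0.
Net charge = (+3) + (−0) = +3.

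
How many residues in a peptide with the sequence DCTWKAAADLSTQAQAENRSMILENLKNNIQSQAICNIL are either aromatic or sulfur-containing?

4

Aromatic: F, W, Y. Sulfur-containing: C, M.
Aromatic residues here: W4 (1).
Sulfur-containing residues here: C2, M21, C36 (3).
The two groups share no amino acid, so total = 1 + 3 = 4.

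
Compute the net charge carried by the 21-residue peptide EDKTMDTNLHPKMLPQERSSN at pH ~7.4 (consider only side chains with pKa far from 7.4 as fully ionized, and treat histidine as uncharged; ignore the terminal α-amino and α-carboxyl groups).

-1

The side chains ionized at physiological pH are Lys/Arg (+1) and Asp/Glu (−1); with His treated as neutral, nothing else contributes.
Positive (K, R): K3, K12, R18 → +3.
Negative (D, E): E1, D2, D6, E17 → −4.
Net charge = (+3) + (−4) = −1.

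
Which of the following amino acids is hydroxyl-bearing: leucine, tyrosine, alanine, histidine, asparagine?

tyrosine

S, T, and Y are the three residues with a side-chain hydroxyl.
Of the listed options, only tyrosine belongs to this group.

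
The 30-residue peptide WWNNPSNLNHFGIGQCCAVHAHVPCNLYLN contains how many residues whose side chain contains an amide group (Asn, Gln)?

Matching residues: N3, N4, N7, N9, Q15, N26, N30.

7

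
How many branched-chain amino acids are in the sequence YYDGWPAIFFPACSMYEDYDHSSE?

Valine (V), leucine (L), and isoleucine (I) are the branched-chain amino acids.
Matching residues: I8.

1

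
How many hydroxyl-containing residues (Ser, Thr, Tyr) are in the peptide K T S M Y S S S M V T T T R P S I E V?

10

Matching residues: T2, S3, Y5, S6, S7, S8, T11, T12, T13, S16.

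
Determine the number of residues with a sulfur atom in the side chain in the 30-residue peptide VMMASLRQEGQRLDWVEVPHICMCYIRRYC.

Cysteine (C, thiol) and methionine (M, thioether) are the two sulfur-containing amino acids.
Matching residues: M2, M3, C22, M23, C24, C30.

6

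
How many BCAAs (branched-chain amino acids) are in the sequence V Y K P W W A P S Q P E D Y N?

1

The BCAAs are Val, Leu, and Ile — aliphatic side chains with a branch point.
Matching residues: V1.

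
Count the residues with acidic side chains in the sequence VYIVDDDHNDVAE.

5

Only D (aspartate) and E (glutamate) carry a side-chain carboxylic acid.
Matching residues: D5, D6, D7, D10, E13.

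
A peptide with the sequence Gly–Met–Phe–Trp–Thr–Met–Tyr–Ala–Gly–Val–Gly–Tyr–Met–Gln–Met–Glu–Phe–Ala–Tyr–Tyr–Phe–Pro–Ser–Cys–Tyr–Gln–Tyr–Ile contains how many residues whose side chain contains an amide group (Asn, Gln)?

Matching residues: Gln14, Gln26.

2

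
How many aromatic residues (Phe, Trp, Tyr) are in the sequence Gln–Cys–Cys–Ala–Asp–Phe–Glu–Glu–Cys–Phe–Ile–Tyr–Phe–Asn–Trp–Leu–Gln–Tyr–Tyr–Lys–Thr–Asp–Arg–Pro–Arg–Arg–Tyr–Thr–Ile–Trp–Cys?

Matching residues: Phe6, Phe10, Tyr12, Phe13, Trp15, Tyr18, Tyr19, Tyr27, Trp30.

9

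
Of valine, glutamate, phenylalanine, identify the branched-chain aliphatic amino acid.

Valine (V), leucine (L), and isoleucine (I) are the branched-chain amino acids.
Of the listed options, only valine belongs to this group.

valine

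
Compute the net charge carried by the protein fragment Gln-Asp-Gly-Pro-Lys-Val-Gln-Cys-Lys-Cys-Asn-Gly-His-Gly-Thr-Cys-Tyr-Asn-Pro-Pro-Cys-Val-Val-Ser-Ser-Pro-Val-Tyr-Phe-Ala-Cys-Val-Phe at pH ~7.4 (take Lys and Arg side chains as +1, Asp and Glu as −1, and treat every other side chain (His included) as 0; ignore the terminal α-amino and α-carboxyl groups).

Positive (K, R): Lys5, Lys9 → +2.
Negative (D, E): Asp2 → −1.
Net charge = (+2) + (−1) = +1.

+1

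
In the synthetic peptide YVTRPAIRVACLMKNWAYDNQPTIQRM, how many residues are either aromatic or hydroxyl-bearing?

5

Aromatic: F, W, Y. Hydroxyl-bearing: S, T, Y.
Aromatic residues here: Y1, W16, Y18 (3).
Hydroxyl-bearing residues here: Y1, T3, Y18, T23 (4).
Y is in both groups, so the 2 Y residues must not be double-counted.
Total = 3 + 4 − 2 = 5.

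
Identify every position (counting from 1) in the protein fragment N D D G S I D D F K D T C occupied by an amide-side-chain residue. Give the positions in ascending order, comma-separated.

1

Only N (asparagine) and Q (glutamine) carry a side-chain carboxamide.
Matching residues: N1.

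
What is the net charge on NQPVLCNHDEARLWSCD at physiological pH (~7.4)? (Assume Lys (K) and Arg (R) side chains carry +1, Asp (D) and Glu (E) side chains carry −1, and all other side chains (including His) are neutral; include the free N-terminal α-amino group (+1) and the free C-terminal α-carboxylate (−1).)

Positive (K, R): R12 → +1.
Negative (D, E): D9, E10, D17 → −3.
The N-terminus (+1) and C-terminus (−1) cancel.
Net charge = (+1) + (−3) = −2.

-2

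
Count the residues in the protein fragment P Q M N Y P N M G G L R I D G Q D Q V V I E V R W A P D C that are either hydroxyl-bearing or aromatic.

2

Hydroxyl-bearing: S, T, Y. Aromatic: F, W, Y.
Hydroxyl-bearing residues here: Y5 (1).
Aromatic residues here: Y5, W25 (2).
Y is in both groups, so the 1 Y residue must not be double-counted.
Total = 1 + 2 − 1 = 2.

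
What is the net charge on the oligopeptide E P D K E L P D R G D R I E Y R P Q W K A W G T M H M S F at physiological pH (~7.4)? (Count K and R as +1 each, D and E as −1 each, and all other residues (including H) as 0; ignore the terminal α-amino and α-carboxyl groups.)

-1

Positive (K, R): K4, R9, R12, R16, K20 → +5.
Negative (D, E): E1, D3, E5, D8, D11, E14 → −6.
Net charge = (+5) + (−6) = −1.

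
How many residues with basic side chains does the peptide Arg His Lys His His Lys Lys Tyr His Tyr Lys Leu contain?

9

K, R, and H are the three residues with basic side chains (ε-amine, guanidinium, and imidazole respectively).
Matching residues: Arg1, His2, Lys3, His4, His5, Lys6, Lys7, His9, Lys11.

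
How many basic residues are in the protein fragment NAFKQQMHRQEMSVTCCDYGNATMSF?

3

The basic amino acids are Lys (K), Arg (R), and His (H).
Matching residues: K4, H8, R9.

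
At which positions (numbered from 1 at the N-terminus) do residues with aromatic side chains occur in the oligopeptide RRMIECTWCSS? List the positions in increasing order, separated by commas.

Phenylalanine (F), tryptophan (W), and tyrosine (Y) have aromatic ring side chains.
Matching residues: W8.

8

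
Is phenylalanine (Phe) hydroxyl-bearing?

No

S, T, and Y are the three residues with a side-chain hydroxyl.
Phenylalanine is not in this group.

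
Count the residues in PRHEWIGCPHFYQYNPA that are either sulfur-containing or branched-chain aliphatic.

2

Sulfur-containing: C, M. Branched-chain aliphatic: I, L, V.
Sulfur-containing residues here: C8 (1).
Branched-chain aliphatic residues here: I6 (1).
The two groups share no amino acid, so total = 1 + 1 = 2.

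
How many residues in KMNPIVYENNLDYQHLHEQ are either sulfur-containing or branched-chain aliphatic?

5

Sulfur-containing: C, M. Branched-chain aliphatic: I, L, V.
Sulfur-containing residues here: M2 (1).
Branched-chain aliphatic residues here: I5, V6, L11, L16 (4).
The two groups share no amino acid, so total = 1 + 4 = 5.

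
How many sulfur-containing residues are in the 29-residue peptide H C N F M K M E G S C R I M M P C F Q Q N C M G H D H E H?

9

Only Cys (C) and Met (M) have a sulfur atom in the side chain.
Matching residues: C2, M5, M7, C11, M14, M15, C17, C22, M23.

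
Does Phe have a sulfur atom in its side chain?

Cysteine (C, thiol) and methionine (M, thioether) are the two sulfur-containing amino acids.
Phenylalanine is not in this group.

No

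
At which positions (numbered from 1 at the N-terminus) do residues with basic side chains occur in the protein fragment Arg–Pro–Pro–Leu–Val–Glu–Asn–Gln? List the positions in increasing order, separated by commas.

1

Lysine (K), arginine (R), and histidine (H) have basic, nitrogen-containing side chains.
Matching residues: Arg1.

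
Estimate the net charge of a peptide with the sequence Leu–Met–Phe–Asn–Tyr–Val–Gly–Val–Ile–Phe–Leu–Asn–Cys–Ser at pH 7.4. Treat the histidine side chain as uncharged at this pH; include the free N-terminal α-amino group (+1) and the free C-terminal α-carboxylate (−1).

Near pH 7.4, K and R contribute +1 each, D and E contribute −1 each, and every other side chain (His included, as stated) is uncharged.
Positive (K, R): none → +0.
Negative (D, E): none → −0.
The N-terminus (+1) and C-terminus (−1) cancel.
Net charge = (+0) + (−0) = 0.

0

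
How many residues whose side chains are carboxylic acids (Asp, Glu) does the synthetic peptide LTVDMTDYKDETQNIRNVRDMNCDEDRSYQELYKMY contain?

9

Matching residues: D4, D7, D10, E11, D20, D24, E25, D26, E31.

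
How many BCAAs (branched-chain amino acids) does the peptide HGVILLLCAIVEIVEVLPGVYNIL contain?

The BCAAs are Val, Leu, and Ile — aliphatic side chains with a branch point.
Matching residues: V3, I4, L5, L6, L7, I10, V11, I13, V14, V16, L17, V20, I23, L24.

14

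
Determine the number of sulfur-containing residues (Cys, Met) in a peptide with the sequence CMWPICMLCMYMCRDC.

9

Matching residues: C1, M2, C6, M7, C9, M10, M12, C13, C16.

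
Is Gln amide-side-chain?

Yes

Only N (asparagine) and Q (glutamine) carry a side-chain carboxamide.
Glutamine is in this group.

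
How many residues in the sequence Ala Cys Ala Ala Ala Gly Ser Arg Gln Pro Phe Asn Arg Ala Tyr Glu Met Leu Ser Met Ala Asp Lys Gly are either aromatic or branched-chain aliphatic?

Aromatic: F, W, Y. Branched-chain aliphatic: I, L, V.
Aromatic residues here: Phe11, Tyr15 (2).
Branched-chain aliphatic residues here: Leu18 (1).
The two groups share no amino acid, so total = 2 + 1 = 3.

3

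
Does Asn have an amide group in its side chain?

Asparagine (N) and glutamine (Q) have uncharged amide side chains.
Asparagine is in this group.

Yes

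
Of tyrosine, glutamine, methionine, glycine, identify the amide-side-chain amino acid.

glutamine

Only N (asparagine) and Q (glutamine) carry a side-chain carboxamide.
Of the listed options, only glutamine belongs to this group.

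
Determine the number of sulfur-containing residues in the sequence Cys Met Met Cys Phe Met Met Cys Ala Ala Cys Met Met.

Cysteine (C, thiol) and methionine (M, thioether) are the two sulfur-containing amino acids.
Matching residues: Cys1, Met2, Met3, Cys4, Met6, Met7, Cys8, Cys11, Met12, Met13.

10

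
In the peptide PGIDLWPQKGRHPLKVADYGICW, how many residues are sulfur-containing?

Only Cys (C) and Met (M) have a sulfur atom in the side chain.
Matching residues: C22.

1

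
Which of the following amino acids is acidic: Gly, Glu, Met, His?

The acidic residues are Asp (D) and Glu (E), whose side chains end in a carboxylate group.
Of the listed options, only Glu belongs to this group.

Glu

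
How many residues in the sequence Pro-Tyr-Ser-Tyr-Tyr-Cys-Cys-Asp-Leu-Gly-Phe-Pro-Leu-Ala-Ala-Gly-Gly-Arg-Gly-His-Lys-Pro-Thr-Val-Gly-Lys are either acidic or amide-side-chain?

Acidic: D, E. Amide-side-chain: N, Q.
Acidic residues here: Asp8 (1).
Amide-side-chain residues here: none (0).
The two groups share no amino acid, so total = 1 + 0 = 1.

1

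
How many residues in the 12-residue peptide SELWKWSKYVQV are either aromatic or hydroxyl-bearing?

5

Aromatic: F, W, Y. Hydroxyl-bearing: S, T, Y.
Aromatic residues here: W4, W6, Y9 (3).
Hydroxyl-bearing residues here: S1, S7, Y9 (3).
Y is in both groups, so the 1 Y residue must not be double-counted.
Total = 3 + 3 − 1 = 5.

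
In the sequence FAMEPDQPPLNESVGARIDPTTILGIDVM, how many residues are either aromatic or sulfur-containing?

3

Aromatic: F, W, Y. Sulfur-containing: C, M.
Aromatic residues here: F1 (1).
Sulfur-containing residues here: M3, M29 (2).
The two groups share no amino acid, so total = 1 + 2 = 3.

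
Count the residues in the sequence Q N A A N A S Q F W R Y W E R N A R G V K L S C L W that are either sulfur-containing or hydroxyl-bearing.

Sulfur-containing: C, M. Hydroxyl-bearing: S, T, Y.
Sulfur-containing residues here: C24 (1).
Hydroxyl-bearing residues here: S7, Y12, S23 (3).
The two groups share no amino acid, so total = 1 + 3 = 4.

4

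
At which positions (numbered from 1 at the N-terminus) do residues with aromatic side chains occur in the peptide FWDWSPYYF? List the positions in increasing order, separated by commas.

1, 2, 4, 7, 8, 9

Phenylalanine (F), tryptophan (W), and tyrosine (Y) have aromatic ring side chains.
Matching residues: F1, W2, W4, Y7, Y8, F9.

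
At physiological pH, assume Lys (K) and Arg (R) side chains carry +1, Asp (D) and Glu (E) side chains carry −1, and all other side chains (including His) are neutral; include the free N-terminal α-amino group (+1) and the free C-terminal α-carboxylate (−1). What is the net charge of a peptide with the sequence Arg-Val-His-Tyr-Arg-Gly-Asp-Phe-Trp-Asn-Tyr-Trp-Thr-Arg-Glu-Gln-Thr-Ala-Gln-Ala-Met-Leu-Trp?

+1

Positive (K, R): Arg1, Arg5, Arg14 → +3.
Negative (D, E): Asp7, Glu15 → −2.
The N-terminus (+1) and C-terminus (−1) cancel.
Net charge = (+3) + (−2) = +1.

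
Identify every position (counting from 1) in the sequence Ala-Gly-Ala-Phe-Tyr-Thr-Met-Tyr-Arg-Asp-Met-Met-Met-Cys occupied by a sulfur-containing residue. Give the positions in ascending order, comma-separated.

7, 11, 12, 13, 14

Only Cys (C) and Met (M) have a sulfur atom in the side chain.
Matching residues: Met7, Met11, Met12, Met13, Cys14.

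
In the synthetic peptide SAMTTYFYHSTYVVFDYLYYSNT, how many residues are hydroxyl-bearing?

S, T, and Y are the three residues with a side-chain hydroxyl.
Matching residues: S1, T4, T5, Y6, Y8, S10, T11, Y12, Y17, Y19, Y20, S21, T23.

13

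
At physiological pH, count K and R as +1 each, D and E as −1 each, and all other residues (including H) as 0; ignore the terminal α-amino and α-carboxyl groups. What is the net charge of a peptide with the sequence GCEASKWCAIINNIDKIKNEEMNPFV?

-1

Positive (K, R): K6, K16, K18 → +3.
Negative (D, E): E3, D15, E20, E21 → −4.
Net charge = (+3) + (−4) = −1.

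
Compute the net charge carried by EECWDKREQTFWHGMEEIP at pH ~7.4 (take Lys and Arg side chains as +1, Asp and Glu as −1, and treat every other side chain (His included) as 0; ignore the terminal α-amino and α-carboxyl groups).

Positive (K, R): K6, R7 → +2.
Negative (D, E): E1, E2, D5, E8, E16, E17 → −6.
Net charge = (+2) + (−6) = −4.

-4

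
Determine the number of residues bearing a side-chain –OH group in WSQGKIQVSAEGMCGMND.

The –OH-bearing residues are Ser, Thr (aliphatic alcohols), and Tyr (phenol).
Matching residues: S2, S9.

2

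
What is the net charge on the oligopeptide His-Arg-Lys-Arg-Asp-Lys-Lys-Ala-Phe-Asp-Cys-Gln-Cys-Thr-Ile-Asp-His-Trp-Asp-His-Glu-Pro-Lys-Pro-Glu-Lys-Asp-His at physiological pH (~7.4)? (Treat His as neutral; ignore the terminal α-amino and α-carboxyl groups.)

At pH ~7.4 the Lys and Arg side chains are protonated (+1), the Asp and Glu side chains are deprotonated (−1), and with His taken as neutral all other side chains carry no charge.
Positive (K, R): Arg2, Lys3, Arg4, Lys6, Lys7, Lys23, Lys26 → +7.
Negative (D, E): Asp5, Asp10, Asp16, Asp19, Glu21, Glu25, Asp27 → −7.
Net charge = (+7) + (−7) = 0.

0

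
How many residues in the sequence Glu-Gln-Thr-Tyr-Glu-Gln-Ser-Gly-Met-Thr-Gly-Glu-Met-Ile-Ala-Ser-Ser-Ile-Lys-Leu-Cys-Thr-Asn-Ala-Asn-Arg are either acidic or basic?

Acidic: D, E. Basic: H, K, R.
Acidic residues here: Glu1, Glu5, Glu12 (3).
Basic residues here: Lys19, Arg26 (2).
The two groups share no amino acid, so total = 3 + 2 = 5.

5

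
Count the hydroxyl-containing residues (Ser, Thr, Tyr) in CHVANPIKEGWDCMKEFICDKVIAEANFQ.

None of the 29 residues belong to this group.

0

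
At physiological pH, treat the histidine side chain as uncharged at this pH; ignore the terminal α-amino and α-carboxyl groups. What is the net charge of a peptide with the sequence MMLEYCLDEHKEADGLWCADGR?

-4

At pH ~7.4 the Lys and Arg side chains are protonated (+1), the Asp and Glu side chains are deprotonated (−1), and with His taken as neutral all other side chains carry no charge.
Positive (K, R): K11, R22 → +2.
Negative (D, E): E4, D8, E9, E12, D14, D20 → −6.
Net charge = (+2) + (−6) = −4.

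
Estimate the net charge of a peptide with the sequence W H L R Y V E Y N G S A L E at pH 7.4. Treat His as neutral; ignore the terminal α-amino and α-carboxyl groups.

Near pH 7.4, K and R contribute +1 each, D and E contribute −1 each, and every other side chain (His included, as stated) is uncharged.
Positive (K, R): R4 → +1.
Negative (D, E): E7, E14 → −2.
Net charge = (+1) + (−2) = −1.

-1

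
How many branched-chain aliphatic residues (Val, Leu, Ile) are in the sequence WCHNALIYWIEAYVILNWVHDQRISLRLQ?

Matching residues: L6, I7, I10, V14, I15, L16, V19, I24, L26, L28.

10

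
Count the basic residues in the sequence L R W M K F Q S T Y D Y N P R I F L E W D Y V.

3

Lysine (K), arginine (R), and histidine (H) have basic, nitrogen-containing side chains.
Matching residues: R2, K5, R15.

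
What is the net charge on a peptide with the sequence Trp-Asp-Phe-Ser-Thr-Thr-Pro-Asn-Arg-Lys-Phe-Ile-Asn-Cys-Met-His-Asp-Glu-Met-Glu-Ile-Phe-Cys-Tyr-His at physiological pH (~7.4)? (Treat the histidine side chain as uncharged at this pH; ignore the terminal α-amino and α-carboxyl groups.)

-2

The side chains ionized at physiological pH are Lys/Arg (+1) and Asp/Glu (−1); with His treated as neutral, nothing else contributes.
Positive (K, R): Arg9, Lys10 → +2.
Negative (D, E): Asp2, Asp17, Glu18, Glu20 → −4.
Net charge = (+2) + (−4) = −2.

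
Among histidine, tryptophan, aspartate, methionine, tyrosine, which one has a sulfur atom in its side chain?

methionine

The sulfur-bearing residues are cysteine (–SH) and methionine (–S–CH₃).
Of the listed options, only methionine belongs to this group.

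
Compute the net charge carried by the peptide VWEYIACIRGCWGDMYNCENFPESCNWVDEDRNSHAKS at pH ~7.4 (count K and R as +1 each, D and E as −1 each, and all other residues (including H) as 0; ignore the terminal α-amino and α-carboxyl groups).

Positive (K, R): R9, R32, K37 → +3.
Negative (D, E): E3, D14, E19, E23, D29, E30, D31 → −7.
Net charge = (+3) + (−7) = −4.

-4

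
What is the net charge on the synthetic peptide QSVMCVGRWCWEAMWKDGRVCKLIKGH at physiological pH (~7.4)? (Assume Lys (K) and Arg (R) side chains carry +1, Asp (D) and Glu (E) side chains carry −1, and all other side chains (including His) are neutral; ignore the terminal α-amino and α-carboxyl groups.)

+3

Positive (K, R): R8, K16, R19, K22, K25 → +5.
Negative (D, E): E12, D17 → −2.
Net charge = (+5) + (−2) = +3.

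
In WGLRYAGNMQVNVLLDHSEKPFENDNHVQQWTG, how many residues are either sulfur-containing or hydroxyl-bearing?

Sulfur-containing: C, M. Hydroxyl-bearing: S, T, Y.
Sulfur-containing residues here: M9 (1).
Hydroxyl-bearing residues here: Y5, S18, T32 (3).
The two groups share no amino acid, so total = 1 + 3 = 4.

4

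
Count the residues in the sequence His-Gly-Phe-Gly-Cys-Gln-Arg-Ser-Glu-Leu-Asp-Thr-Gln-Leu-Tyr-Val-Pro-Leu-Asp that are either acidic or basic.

Acidic: D, E. Basic: H, K, R.
Acidic residues here: Glu9, Asp11, Asp19 (3).
Basic residues here: His1, Arg7 (2).
The two groups share no amino acid, so total = 3 + 2 = 5.

5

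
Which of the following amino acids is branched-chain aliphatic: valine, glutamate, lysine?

Valine (V), leucine (L), and isoleucine (I) are the branched-chain amino acids.
Of the listed options, only valine belongs to this group.

valine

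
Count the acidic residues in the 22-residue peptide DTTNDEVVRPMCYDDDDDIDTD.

10

The acidic residues are Asp (D) and Glu (E), whose side chains end in a carboxylate group.
Matching residues: D1, D5, E6, D14, D15, D16, D17, D18, D20, D22.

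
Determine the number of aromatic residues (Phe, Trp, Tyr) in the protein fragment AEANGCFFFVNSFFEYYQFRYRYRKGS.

10

Matching residues: F7, F8, F9, F13, F14, Y16, Y17, F19, Y21, Y23.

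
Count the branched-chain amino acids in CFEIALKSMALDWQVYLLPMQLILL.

V, L, and I make up the branched-chain aliphatic group.
Matching residues: I4, L6, L11, V15, L17, L18, L22, I23, L24, L25.

10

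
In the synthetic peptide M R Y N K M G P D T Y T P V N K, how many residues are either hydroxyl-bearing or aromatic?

4

Hydroxyl-bearing: S, T, Y. Aromatic: F, W, Y.
Hydroxyl-bearing residues here: Y3, T10, Y11, T12 (4).
Aromatic residues here: Y3, Y11 (2).
Y is in both groups, so the 2 Y residues must not be double-counted.
Total = 4 + 2 − 2 = 4.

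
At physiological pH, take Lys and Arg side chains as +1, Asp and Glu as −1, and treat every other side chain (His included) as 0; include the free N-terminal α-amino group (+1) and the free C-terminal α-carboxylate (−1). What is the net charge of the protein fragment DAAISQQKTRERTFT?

Positive (K, R): K8, R10, R12 → +3.
Negative (D, E): D1, E11 → −2.
The N-terminus (+1) and C-terminus (−1) cancel.
Net charge = (+3) + (−2) = +1.

+1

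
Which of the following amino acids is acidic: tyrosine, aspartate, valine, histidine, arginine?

The acidic residues are Asp (D) and Glu (E), whose side chains end in a carboxylate group.
Of the listed options, only aspartate belongs to this group.

aspartate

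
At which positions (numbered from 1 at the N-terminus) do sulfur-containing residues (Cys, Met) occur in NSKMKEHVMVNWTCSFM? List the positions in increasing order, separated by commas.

4, 9, 14, 17

Matching residues: M4, M9, C14, M17.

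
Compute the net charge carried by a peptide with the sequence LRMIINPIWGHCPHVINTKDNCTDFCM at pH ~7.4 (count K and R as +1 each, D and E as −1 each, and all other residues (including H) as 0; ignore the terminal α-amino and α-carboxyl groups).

Positive (K, R): R2, K19 → +2.
Negative (D, E): D20, D24 → −2.
Net charge = (+2) + (−2) = 0.

0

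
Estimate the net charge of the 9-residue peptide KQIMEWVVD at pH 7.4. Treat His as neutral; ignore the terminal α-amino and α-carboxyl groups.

-1

Near pH 7.4, K and R contribute +1 each, D and E contribute −1 each, and every other side chain (His included, as stated) is uncharged.
Positive (K, R): K1 → +1.
Negative (D, E): E5, D9 → −2.
Net charge = (+1) + (−2) = −1.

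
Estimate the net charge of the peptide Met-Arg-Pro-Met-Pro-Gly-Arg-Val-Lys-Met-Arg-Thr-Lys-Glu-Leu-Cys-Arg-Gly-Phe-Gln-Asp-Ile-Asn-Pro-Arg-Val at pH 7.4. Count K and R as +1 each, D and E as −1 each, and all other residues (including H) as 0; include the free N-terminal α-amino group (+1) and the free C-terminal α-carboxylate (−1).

Positive (K, R): Arg2, Arg7, Lys9, Arg11, Lys13, Arg17, Arg25 → +7.
Negative (D, E): Glu14, Asp21 → −2.
The N-terminus (+1) and C-terminus (−1) cancel.
Net charge = (+7) + (−2) = +5.

+5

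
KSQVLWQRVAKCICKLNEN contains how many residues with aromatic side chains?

Phenylalanine (F), tryptophan (W), and tyrosine (Y) have aromatic ring side chains.
Matching residues: W6.

1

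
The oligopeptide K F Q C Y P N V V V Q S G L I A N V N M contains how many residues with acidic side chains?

0

Only D (aspartate) and E (glutamate) carry a side-chain carboxylic acid.
None of the 20 residues belong to this group.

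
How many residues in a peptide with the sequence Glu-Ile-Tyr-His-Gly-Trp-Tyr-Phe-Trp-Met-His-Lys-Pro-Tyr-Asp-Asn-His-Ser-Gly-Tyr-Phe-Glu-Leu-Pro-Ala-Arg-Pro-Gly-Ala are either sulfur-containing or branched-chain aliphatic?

3

Sulfur-containing: C, M. Branched-chain aliphatic: I, L, V.
Sulfur-containing residues here: Met10 (1).
Branched-chain aliphatic residues here: Ile2, Leu23 (2).
The two groups share no amino acid, so total = 1 + 2 = 3.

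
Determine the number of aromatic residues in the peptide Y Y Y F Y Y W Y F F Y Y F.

13

The aromatic amino acids are Phe (F, benzyl), Trp (W, indole), and Tyr (Y, phenol).
Matching residues: Y1, Y2, Y3, F4, Y5, Y6, W7, Y8, F9, F10, Y11, Y12, F13.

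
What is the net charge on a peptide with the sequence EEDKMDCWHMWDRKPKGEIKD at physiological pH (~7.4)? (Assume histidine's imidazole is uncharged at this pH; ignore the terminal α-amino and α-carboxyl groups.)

-2

Near pH 7.4, K and R contribute +1 each, D and E contribute −1 each, and every other side chain (His included, as stated) is uncharged.
Positive (K, R): K4, R13, K14, K16, K20 → +5.
Negative (D, E): E1, E2, D3, D6, D12, E18, D21 → −7.
Net charge = (+5) + (−7) = −2.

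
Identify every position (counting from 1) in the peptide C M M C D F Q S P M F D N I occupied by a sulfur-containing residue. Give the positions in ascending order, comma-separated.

Only Cys (C) and Met (M) have a sulfur atom in the side chain.
Matching residues: C1, M2, M3, C4, M10.

1, 2, 3, 4, 10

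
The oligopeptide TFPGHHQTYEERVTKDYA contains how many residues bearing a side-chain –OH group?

5

S, T, and Y are the three residues with a side-chain hydroxyl.
Matching residues: T1, T8, Y9, T14, Y17.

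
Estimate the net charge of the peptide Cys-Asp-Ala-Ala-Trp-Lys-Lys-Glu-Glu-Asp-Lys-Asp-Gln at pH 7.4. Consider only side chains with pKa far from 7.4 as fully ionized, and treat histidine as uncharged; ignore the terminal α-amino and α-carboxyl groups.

At pH ~7.4 the Lys and Arg side chains are protonated (+1), the Asp and Glu side chains are deprotonated (−1), and with His taken as neutral all other side chains carry no charge.
Positive (K, R): Lys6, Lys7, Lys11 → +3.
Negative (D, E): Asp2, Glu8, Glu9, Asp10, Asp12 → −5.
Net charge = (+3) + (−5) = −2.

-2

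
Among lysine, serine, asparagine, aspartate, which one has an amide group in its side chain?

asparagine

Asparagine (N) and glutamine (Q) have uncharged amide side chains.
Of the listed options, only asparagine belongs to this group.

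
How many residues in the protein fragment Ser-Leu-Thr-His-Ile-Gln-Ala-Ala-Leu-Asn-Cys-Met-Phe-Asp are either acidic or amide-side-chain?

3

Acidic: D, E. Amide-side-chain: N, Q.
Acidic residues here: Asp14 (1).
Amide-side-chain residues here: Gln6, Asn10 (2).
The two groups share no amino acid, so total = 1 + 2 = 3.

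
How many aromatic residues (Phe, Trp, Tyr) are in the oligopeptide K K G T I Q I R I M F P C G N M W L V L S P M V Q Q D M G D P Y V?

Matching residues: F11, W17, Y32.

3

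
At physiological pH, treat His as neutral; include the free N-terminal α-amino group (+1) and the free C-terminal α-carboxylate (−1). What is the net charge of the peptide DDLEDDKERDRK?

-3

The side chains ionized at physiological pH are Lys/Arg (+1) and Asp/Glu (−1); with His treated as neutral, nothing else contributes.
Positive (K, R): K7, R9, R11, K12 → +4.
Negative (D, E): D1, D2, E4, D5, D6, E8, D10 → −7.
The N-terminus (+1) and C-terminus (−1) cancel.
Net charge = (+4) + (−7) = −3.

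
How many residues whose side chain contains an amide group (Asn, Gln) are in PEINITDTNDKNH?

Matching residues: N4, N9, N12.

3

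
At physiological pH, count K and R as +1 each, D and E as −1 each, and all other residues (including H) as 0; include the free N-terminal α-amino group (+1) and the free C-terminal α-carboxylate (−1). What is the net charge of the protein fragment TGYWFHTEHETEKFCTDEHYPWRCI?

-3

Positive (K, R): K13, R23 → +2.
Negative (D, E): E8, E10, E12, D17, E18 → −5.
The N-terminus (+1) and C-terminus (−1) cancel.
Net charge = (+2) + (−5) = −3.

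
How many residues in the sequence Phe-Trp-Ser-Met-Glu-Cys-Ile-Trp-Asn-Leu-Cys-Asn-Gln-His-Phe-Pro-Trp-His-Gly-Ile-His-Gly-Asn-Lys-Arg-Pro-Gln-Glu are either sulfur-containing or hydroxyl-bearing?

Sulfur-containing: C, M. Hydroxyl-bearing: S, T, Y.
Sulfur-containing residues here: Met4, Cys6, Cys11 (3).
Hydroxyl-bearing residues here: Ser3 (1).
The two groups share no amino acid, so total = 3 + 1 = 4.

4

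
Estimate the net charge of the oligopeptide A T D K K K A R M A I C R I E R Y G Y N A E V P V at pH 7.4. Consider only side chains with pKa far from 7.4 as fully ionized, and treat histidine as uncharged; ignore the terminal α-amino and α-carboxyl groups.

The side chains ionized at physiological pH are Lys/Arg (+1) and Asp/Glu (−1); with His treated as neutral, nothing else contributes.
Positive (K, R): K4, K5, K6, R8, R13, R16 → +6.
Negative (D, E): D3, E15, E22 → −3.
Net charge = (+6) + (−3) = +3.

+3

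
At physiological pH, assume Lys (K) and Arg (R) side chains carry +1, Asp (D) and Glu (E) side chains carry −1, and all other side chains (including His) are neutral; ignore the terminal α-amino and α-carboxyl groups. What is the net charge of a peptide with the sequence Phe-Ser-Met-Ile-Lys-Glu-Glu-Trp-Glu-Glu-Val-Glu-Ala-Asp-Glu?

-6

Positive (K, R): Lys5 → +1.
Negative (D, E): Glu6, Glu7, Glu9, Glu10, Glu12, Asp14, Glu15 → −7.
Net charge = (+1) + (−7) = −6.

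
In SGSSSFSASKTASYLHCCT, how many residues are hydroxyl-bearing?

10

The –OH-bearing residues are Ser, Thr (aliphatic alcohols), and Tyr (phenol).
Matching residues: S1, S3, S4, S5, S7, S9, T11, S13, Y14, T19.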